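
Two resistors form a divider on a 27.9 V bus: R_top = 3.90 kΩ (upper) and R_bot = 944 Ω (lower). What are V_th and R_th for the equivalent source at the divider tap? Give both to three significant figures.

V_th is the open-circuit tap voltage: 27.9 × 944/(3900 + 944) = 5.44 V.
With the supply zeroed, R_top and R_bot appear in parallel from the tap: R_th = R_top‖R_bot = (3900 × 944)/4844 = 760 Ω.

V_th = 5.44 V, R_th = 760 Ω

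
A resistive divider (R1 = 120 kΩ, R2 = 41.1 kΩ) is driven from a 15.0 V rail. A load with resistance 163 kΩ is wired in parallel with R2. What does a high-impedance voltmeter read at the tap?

V_out ≈ 3.22 V

The load sits in parallel with R2: R2‖R_L = (41.1 × 163) / (41.1 + 163) = 32.82 kΩ.
V_out = 15.0 × 32.82 / (120 + 32.82) = 15.0 × 32.82/152.8 = 3.22 V.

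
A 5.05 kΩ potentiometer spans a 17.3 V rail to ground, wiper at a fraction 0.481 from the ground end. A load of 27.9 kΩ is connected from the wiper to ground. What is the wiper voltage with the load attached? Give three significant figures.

V ≈ 7.96 V

The wiper splits the pot into (1−α)R = 2.621 kΩ above and αR = 2.429 kΩ below.
Lower section ‖ load = 2.235 kΩ.
V_wiper = 17.3 × 2.235/(2.621 + 2.235) = 7.96 V.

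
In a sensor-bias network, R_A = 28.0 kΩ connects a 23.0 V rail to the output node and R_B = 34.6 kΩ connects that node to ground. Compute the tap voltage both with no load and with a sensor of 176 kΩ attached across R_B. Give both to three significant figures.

Unloaded: 12.7 V; loaded: 11.7 V

Open-circuit: V = 23.0 × 34.6/(28.0 + 34.6) = 12.7 V.
With the load, R_B becomes R_B‖R_L = 28.92 kΩ, so V = 23.0 × 28.92/56.92 = 11.7 V.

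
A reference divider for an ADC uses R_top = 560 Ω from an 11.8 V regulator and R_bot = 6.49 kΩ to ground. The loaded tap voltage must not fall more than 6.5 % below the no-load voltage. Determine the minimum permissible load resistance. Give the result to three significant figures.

R_L(min) ≈ 7.42 kΩ

Output resistance R_th = R_top‖R_bot = (560 × 6490)/7050 = 515.5 Ω.
The fractional drop is R_th/(R_th + R_L); requiring this ≤ 0.0650 gives R_L ≥ R_th(1/0.0650 − 1) = 515.5 × 14.38 = 7.42 kΩ.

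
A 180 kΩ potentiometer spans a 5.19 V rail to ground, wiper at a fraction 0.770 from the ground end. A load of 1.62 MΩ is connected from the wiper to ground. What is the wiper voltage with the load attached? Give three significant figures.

The wiper splits the pot into (1−α)R = 41.40 kΩ above and αR = 138.6 kΩ below.
Lower section ‖ load = 127.7 kΩ.
V_wiper = 5.19 × 127.7/(41.40 + 127.7) = 3.92 V.

V ≈ 3.92 V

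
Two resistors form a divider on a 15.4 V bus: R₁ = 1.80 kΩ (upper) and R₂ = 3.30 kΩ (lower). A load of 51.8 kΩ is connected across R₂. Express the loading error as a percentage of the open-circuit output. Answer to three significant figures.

The divider's output (Thévenin) resistance is R₁‖R₂ = 1.165 kΩ.
Fractional drop under load = R_th/(R_th + R_L) = 1.165 / (1.165 + 51.8) = 0.02199.
So the output falls by 2.20 %.

2.20 %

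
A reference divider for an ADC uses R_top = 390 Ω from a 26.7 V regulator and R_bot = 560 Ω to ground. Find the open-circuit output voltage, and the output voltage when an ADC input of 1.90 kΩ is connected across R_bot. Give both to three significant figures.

Open-circuit: V = 26.7 × 560/(390 + 560) = 15.7 V.
With the load, R_bot becomes R_bot‖R_L = 432.5 Ω, so V = 26.7 × 432.5/822.5 = 14.0 V.

Unloaded: 15.7 V; loaded: 14.0 V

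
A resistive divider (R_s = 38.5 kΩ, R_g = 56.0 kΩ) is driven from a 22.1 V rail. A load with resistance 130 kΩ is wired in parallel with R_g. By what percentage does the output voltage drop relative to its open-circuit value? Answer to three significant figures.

The divider's output (Thévenin) resistance is R_s‖R_g = 22.81 kΩ.
Fractional drop under load = R_th/(R_th + R_L) = 22.81 / (22.81 + 130) = 0.1493.
So the output falls by 14.9 %.

14.9 %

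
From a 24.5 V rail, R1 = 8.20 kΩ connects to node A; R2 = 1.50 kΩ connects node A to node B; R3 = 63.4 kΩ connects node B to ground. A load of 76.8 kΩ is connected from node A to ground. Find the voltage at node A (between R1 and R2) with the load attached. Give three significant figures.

V ≈ 19.9 V

Below node A the series string R2+R3 = 64.90 kΩ sits in parallel with the 76.8 kΩ load: 35.18 kΩ.
V_A = 24.5 × 35.18/(8.20 + 35.18) = 19.9 V.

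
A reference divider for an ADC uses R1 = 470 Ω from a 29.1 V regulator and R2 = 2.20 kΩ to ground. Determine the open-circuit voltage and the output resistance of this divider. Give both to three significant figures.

V_th is the open-circuit tap voltage: 29.1 × 2200/(470 + 2200) = 24.0 V.
With the supply zeroed, R1 and R2 appear in parallel from the tap: R_th = R1‖R2 = (470 × 2200)/2670 = 387 Ω.

V_th = 24.0 V, R_th = 387 Ω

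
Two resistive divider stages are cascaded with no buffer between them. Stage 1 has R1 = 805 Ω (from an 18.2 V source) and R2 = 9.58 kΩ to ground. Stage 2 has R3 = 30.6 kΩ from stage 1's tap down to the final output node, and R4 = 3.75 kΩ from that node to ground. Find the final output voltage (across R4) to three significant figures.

V_out ≈ 1.79 V

Stage 2 presents R3+R4 = 34350 Ω as a load on stage 1's tap.
Stage 1's lower leg becomes R2‖(R3+R4) = 7491 Ω, so V_mid = 18.2 × 7491/8296 = 16.43 V.
Stage 2 is itself unloaded: V_out = V_mid × R4/(R3+R4) = 16.43 × 3750/34350 = 1.79 V.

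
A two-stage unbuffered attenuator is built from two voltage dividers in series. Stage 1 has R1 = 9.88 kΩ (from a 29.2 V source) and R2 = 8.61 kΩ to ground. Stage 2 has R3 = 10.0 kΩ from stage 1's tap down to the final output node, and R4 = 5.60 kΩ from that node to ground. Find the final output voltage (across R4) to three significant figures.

V_out ≈ 3.77 V

Stage 2 presents R3+R4 = 15.60 kΩ as a load on stage 1's tap.
Stage 1's lower leg becomes R2‖(R3+R4) = 5.548 kΩ, so V_mid = 29.2 × 5.548/15.43 = 10.50 V.
Stage 2 is itself unloaded: V_out = V_mid × R4/(R3+R4) = 10.50 × 5.60/15.60 = 3.77 V.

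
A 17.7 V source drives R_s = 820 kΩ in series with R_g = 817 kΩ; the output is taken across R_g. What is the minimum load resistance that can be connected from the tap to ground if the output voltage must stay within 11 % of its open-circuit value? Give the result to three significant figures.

R_L(min) ≈ 3.31 MΩ

Output resistance R_th = R_s‖R_g = (820 × 817)/1637 = 409.2 kΩ.
The fractional drop is R_th/(R_th + R_L); requiring this ≤ 0.110 gives R_L ≥ R_th(1/0.110 − 1) = 409.2 × 8.091 = 3.31 MΩ.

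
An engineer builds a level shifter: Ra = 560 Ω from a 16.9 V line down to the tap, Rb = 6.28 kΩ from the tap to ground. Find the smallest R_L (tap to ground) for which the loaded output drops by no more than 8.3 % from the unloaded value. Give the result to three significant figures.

Output resistance R_th = Ra‖Rb = (560 × 6280)/6840 = 514.2 Ω.
The fractional drop is R_th/(R_th + R_L); requiring this ≤ 0.0830 gives R_L ≥ R_th(1/0.0830 − 1) = 514.2 × 11.05 = 5.68 kΩ.

R_L(min) ≈ 5.68 kΩ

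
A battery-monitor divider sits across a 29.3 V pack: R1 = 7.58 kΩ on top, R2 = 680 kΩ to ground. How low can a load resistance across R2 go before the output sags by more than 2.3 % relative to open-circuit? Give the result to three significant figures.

R_L(min) ≈ 318 kΩ

Output resistance R_th = R1‖R2 = (7.58 × 680)/687.6 = 7.496 kΩ.
The fractional drop is R_th/(R_th + R_L); requiring this ≤ 0.0230 gives R_L ≥ R_th(1/0.0230 − 1) = 7.496 × 42.48 = 318 kΩ.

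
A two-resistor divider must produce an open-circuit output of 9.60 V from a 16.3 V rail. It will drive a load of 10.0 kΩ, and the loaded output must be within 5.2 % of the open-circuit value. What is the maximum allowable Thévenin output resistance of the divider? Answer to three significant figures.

Loading drop = R_th/(R_th + R_L) ≤ 0.0520, so R_th ≤ R_L · ε/(1−ε) = 10.0 kΩ × 0.0520/0.9480 = 549 Ω.

R_th ≤ 549 Ω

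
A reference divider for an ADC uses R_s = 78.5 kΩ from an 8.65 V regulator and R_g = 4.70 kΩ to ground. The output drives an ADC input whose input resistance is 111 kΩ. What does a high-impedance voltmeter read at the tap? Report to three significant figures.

The load sits in parallel with R_g: R_g‖R_L = (4.70 × 111) / (4.70 + 111) = 4.509 kΩ.
V_out = 8.65 × 4.509 / (78.5 + 4.509) = 8.65 × 4.509/83.01 = 0.470 V.

V_out ≈ 0.470 V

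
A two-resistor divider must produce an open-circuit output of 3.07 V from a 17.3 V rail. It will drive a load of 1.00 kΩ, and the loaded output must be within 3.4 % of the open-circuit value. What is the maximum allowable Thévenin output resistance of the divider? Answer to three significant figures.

R_th ≤ 35.2 Ω

Loading drop = R_th/(R_th + R_L) ≤ 0.0340, so R_th ≤ R_L · ε/(1−ε) = 1.00 kΩ × 0.0340/0.9660 = 35.2 Ω.
(Any R1, R2 with R2/(R1+R2) = 0.177 and R1‖R2 ≤ 35.2 Ω will meet the spec.)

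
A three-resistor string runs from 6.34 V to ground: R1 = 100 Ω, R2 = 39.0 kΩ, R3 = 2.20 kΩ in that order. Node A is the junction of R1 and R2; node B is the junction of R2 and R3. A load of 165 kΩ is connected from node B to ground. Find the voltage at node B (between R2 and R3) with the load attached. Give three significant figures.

At node B, R3 is in parallel with the load: R3‖R_L = 2171 Ω.
Below node A the resistance is R2 + (R3‖R_L) = 41170 Ω, so V_A = 6.34 × 41170/41270 = 6.325 V.
Then V_B = V_A × (R3‖R_L)/(R2 + R3‖R_L) = 6.325 × 2171/41170 = 0.334 V.

V ≈ 0.334 V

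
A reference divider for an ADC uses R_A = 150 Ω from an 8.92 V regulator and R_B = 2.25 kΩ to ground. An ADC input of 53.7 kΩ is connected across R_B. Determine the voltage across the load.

V_out ≈ 8.34 V

The load sits in parallel with R_B: R_B‖R_L = (2250 × 53700) / (2250 + 53700) = 2160 Ω.
V_out = 8.92 × 2160 / (150 + 2160) = 8.92 × 2160/2310 = 8.34 V.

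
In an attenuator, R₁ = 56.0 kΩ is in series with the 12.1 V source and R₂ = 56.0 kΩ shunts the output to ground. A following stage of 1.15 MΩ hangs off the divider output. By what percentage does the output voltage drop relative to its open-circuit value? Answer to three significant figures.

2.38 %

The divider's output (Thévenin) resistance is R₁‖R₂ = 28.00 kΩ.
Fractional drop under load = R_th/(R_th + R_L) = 28.00 / (28.00 + 1150) = 0.02377.
So the output falls by 2.38 %.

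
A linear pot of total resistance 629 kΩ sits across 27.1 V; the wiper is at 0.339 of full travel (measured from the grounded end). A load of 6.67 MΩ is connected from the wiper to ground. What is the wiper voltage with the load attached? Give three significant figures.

V ≈ 9.00 V

The wiper splits the pot into (1−α)R = 415.8 kΩ above and αR = 213.2 kΩ below.
Lower section ‖ load = 206.6 kΩ.
V_wiper = 27.1 × 206.6/(415.8 + 206.6) = 9.00 V.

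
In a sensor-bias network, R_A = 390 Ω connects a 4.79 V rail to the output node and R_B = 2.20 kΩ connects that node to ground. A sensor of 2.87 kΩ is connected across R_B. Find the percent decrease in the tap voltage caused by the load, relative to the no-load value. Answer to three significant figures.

10.3 %

Unloaded V = 4.79 × 2200/2590 = 4.0687 V.
Loaded: R_B‖R_L = 1245 Ω, giving V = 4.79 × 1245/1635 = 3.6477 V.
Drop = (4.0687 − 3.6477) / 4.0687 = 10.3 %.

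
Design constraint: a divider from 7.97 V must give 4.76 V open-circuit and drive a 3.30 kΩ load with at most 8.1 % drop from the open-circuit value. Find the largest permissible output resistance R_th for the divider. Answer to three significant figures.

R_th ≤ 291 Ω

Loading drop = R_th/(R_th + R_L) ≤ 0.0810, so R_th ≤ R_L · ε/(1−ε) = 3.30 kΩ × 0.0810/0.9190 = 291 Ω.
(Any R1, R2 with R2/(R1+R2) = 0.597 and R1‖R2 ≤ 291 Ω will meet the spec.)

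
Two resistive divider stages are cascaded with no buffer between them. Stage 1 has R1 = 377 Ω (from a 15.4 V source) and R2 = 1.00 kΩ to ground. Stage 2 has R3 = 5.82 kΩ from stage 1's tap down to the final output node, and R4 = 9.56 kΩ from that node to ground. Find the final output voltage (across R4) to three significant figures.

V_out ≈ 6.83 V

Stage 2 presents R3+R4 = 15380 Ω as a load on stage 1's tap.
Stage 1's lower leg becomes R2‖(R3+R4) = 938.9 Ω, so V_mid = 15.4 × 938.9/1316 = 10.99 V.
Stage 2 is itself unloaded: V_out = V_mid × R4/(R3+R4) = 10.99 × 9560/15380 = 6.83 V.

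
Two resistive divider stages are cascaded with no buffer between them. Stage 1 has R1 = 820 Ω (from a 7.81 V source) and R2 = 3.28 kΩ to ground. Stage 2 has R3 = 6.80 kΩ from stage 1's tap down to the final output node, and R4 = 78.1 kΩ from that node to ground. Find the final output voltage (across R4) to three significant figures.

Stage 2 presents R3+R4 = 84900 Ω as a load on stage 1's tap.
Stage 1's lower leg becomes R2‖(R3+R4) = 3158 Ω, so V_mid = 7.81 × 3158/3978 = 6.200 V.
Stage 2 is itself unloaded: V_out = V_mid × R4/(R3+R4) = 6.200 × 78100/84900 = 5.70 V.

V_out ≈ 5.70 V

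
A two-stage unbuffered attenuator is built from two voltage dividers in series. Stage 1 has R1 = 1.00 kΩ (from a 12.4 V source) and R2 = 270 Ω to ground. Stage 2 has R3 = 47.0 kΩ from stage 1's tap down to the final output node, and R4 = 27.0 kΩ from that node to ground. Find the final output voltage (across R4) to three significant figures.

V_out ≈ 0.959 V

Stage 2 presents R3+R4 = 74000 Ω as a load on stage 1's tap.
Stage 1's lower leg becomes R2‖(R3+R4) = 269.0 Ω, so V_mid = 12.4 × 269.0/1269 = 2.629 V.
Stage 2 is itself unloaded: V_out = V_mid × R4/(R3+R4) = 2.629 × 27000/74000 = 0.959 V.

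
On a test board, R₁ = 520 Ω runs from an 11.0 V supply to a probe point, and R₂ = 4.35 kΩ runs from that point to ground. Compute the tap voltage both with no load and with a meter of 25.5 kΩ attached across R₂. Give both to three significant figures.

Open-circuit: V = 11.0 × 4350/(520 + 4350) = 9.83 V.
With the load, R₂ becomes R₂‖R_L = 3716 Ω, so V = 11.0 × 3716/4236 = 9.65 V.

Unloaded: 9.83 V; loaded: 9.65 V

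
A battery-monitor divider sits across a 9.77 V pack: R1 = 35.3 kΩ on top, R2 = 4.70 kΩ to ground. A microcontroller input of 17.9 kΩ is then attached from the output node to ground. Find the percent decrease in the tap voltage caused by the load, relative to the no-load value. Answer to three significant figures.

18.8 %

The divider's output (Thévenin) resistance is R1‖R2 = 4.148 kΩ.
Fractional drop under load = R_th/(R_th + R_L) = 4.148 / (4.148 + 17.9) = 0.1881.
So the output falls by 18.8 %.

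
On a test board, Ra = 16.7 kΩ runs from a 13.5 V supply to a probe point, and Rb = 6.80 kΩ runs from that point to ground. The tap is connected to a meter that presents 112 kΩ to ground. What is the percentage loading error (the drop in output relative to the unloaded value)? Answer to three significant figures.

4.14 %

The divider's output (Thévenin) resistance is Ra‖Rb = 4.832 kΩ.
Fractional drop under load = R_th/(R_th + R_L) = 4.832 / (4.832 + 112) = 0.04136.
So the output falls by 4.14 %.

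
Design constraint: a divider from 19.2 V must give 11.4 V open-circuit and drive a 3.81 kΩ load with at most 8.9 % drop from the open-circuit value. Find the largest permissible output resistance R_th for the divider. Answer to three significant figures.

R_th ≤ 372 Ω

Loading drop = R_th/(R_th + R_L) ≤ 0.0890, so R_th ≤ R_L · ε/(1−ε) = 3.81 kΩ × 0.0890/0.9110 = 372 Ω.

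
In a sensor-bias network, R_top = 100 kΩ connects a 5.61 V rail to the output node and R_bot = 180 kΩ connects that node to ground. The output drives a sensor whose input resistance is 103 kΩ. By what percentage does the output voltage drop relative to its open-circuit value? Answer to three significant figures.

Unloaded V = 5.61 × 180/280.0 = 3.606 V.
Loaded: R_bot‖R_L = 65.51 kΩ, giving V = 5.61 × 65.51/165.5 = 2.221 V.
Drop = (3.606 − 2.221) / 3.606 = 38.4 %.

38.4 %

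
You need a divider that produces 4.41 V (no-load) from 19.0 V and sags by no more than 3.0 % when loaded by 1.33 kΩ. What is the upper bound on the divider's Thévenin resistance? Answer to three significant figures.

R_th ≤ 41.1 Ω

Loading drop = R_th/(R_th + R_L) ≤ 0.0300, so R_th ≤ R_L · ε/(1−ε) = 1.33 kΩ × 0.0300/0.9700 = 41.1 Ω.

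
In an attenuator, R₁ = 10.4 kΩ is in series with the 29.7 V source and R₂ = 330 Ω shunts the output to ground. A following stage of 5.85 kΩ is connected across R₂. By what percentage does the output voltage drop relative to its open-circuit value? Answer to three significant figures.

The divider's output (Thévenin) resistance is R₁‖R₂ = 319.9 Ω.
Fractional drop under load = R_th/(R_th + R_L) = 319.9 / (319.9 + 5850) = 0.05184.
So the output falls by 5.18 %.

5.18 %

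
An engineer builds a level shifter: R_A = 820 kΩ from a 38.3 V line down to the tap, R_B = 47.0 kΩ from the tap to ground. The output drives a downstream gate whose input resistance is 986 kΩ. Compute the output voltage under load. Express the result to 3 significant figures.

The load sits in parallel with R_B: R_B‖R_L = (47.0 × 986) / (47.0 + 986) = 44.86 kΩ.
V_out = 38.3 × 44.86 / (820 + 44.86) = 38.3 × 44.86/864.9 = 1.99 V.

V_out ≈ 1.99 V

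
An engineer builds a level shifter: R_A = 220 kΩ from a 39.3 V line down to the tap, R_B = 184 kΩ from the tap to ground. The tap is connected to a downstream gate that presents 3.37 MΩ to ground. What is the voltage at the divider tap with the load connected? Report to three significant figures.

The load sits in parallel with R_B: R_B‖R_L = (184 × 3370) / (184 + 3370) = 174.5 kΩ.
V_out = 39.3 × 174.5 / (220 + 174.5) = 39.3 × 174.5/394.5 = 17.4 V.

V_out ≈ 17.4 V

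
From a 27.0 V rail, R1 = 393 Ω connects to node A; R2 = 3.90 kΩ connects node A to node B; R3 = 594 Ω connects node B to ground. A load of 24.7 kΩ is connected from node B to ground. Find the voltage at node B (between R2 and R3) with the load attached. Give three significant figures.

V ≈ 3.21 V

At node B, R3 is in parallel with the load: R3‖R_L = 580.1 Ω.
Below node A the resistance is R2 + (R3‖R_L) = 4480 Ω, so V_A = 27.0 × 4480/4873 = 24.82 V.
Then V_B = V_A × (R3‖R_L)/(R2 + R3‖R_L) = 24.82 × 580.1/4480 = 3.21 V.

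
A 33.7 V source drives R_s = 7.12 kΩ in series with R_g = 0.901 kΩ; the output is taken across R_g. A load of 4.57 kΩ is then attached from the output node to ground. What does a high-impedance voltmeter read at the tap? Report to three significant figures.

The load sits in parallel with R_g: R_g‖R_L = (901 × 4570) / (901 + 4570) = 752.6 Ω.
V_out = 33.7 × 752.6 / (7120 + 752.6) = 33.7 × 752.6/7873 = 3.22 V.

V_out ≈ 3.22 V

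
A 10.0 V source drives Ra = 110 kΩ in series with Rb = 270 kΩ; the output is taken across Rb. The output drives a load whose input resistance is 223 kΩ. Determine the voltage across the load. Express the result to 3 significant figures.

V_out ≈ 5.26 V

The load sits in parallel with Rb: Rb‖R_L = (270 × 223) / (270 + 223) = 122.1 kΩ.
V_out = 10.0 × 122.1 / (110 + 122.1) = 10.0 × 122.1/232.1 = 5.26 V.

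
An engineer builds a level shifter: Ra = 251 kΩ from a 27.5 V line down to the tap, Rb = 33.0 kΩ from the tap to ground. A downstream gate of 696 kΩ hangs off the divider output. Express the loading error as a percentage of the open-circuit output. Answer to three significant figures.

4.02 %

The divider's output (Thévenin) resistance is Ra‖Rb = 29.17 kΩ.
Fractional drop under load = R_th/(R_th + R_L) = 29.17 / (29.17 + 696) = 0.04022.
So the output falls by 4.02 %.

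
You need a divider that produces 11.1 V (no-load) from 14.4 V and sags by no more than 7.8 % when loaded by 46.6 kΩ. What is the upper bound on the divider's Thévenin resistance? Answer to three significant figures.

Loading drop = R_th/(R_th + R_L) ≤ 0.0780, so R_th ≤ R_L · ε/(1−ε) = 46.6 kΩ × 0.0780/0.9220 = 3.94 kΩ.

R_th ≤ 3.94 kΩ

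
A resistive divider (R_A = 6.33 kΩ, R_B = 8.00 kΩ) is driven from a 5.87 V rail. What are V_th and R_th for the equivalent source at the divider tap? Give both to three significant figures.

V_th is the open-circuit tap voltage: 5.87 × 8.00/(6.33 + 8.00) = 3.28 V.
With the supply zeroed, R_A and R_B appear in parallel from the tap: R_th = R_A‖R_B = (6.33 × 8.00)/14.33 = 3.53 kΩ.

V_th = 3.28 V, R_th = 3.53 kΩ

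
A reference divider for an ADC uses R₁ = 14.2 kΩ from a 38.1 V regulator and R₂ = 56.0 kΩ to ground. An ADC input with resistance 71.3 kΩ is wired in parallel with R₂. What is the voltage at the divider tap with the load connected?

V_out ≈ 26.2 V

The load sits in parallel with R₂: R₂‖R_L = (56.0 × 71.3) / (56.0 + 71.3) = 31.37 kΩ.
V_out = 38.1 × 31.37 / (14.2 + 31.37) = 38.1 × 31.37/45.57 = 26.2 V.
(Unloaded it would have been 30.4 V.)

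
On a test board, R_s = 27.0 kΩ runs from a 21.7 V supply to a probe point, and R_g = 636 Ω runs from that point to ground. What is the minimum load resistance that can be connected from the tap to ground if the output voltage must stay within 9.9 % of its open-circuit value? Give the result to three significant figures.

Output resistance R_th = R_s‖R_g = (27000 × 636)/27640 = 621.4 Ω.
The fractional drop is R_th/(R_th + R_L); requiring this ≤ 0.0990 gives R_L ≥ R_th(1/0.0990 − 1) = 621.4 × 9.101 = 5.66 kΩ.

R_L(min) ≈ 5.66 kΩ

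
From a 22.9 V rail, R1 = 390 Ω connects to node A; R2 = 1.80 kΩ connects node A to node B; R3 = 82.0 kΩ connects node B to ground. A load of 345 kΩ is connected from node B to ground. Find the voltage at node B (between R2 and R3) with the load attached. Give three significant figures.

V ≈ 22.2 V

At node B, R3 is in parallel with the load: R3‖R_L = 66250 Ω.
Below node A the resistance is R2 + (R3‖R_L) = 68050 Ω, so V_A = 22.9 × 68050/68440 = 22.77 V.
Then V_B = V_A × (R3‖R_L)/(R2 + R3‖R_L) = 22.77 × 66250/68050 = 22.2 V.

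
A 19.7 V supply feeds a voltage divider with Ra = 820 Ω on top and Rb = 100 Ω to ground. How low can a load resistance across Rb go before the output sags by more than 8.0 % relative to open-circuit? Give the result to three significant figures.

Output resistance R_th = Ra‖Rb = (820 × 100)/920.0 = 89.13 Ω.
The fractional drop is R_th/(R_th + R_L); requiring this ≤ 0.0800 gives R_L ≥ R_th(1/0.0800 − 1) = 89.13 × 11.50 = 1.02 kΩ.

R_L(min) ≈ 1.02 kΩ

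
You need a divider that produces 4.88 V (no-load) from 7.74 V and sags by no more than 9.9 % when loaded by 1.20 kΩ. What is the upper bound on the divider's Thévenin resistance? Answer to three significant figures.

Loading drop = R_th/(R_th + R_L) ≤ 0.0990, so R_th ≤ R_L · ε/(1−ε) = 1.20 kΩ × 0.0990/0.9010 = 132 Ω.
(Any R1, R2 with R2/(R1+R2) = 0.630 and R1‖R2 ≤ 132 Ω will meet the spec.)

R_th ≤ 132 Ω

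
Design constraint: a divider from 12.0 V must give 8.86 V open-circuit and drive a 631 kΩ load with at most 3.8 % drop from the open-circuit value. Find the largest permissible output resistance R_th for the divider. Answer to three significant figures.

Loading drop = R_th/(R_th + R_L) ≤ 0.0380, so R_th ≤ R_L · ε/(1−ε) = 631 kΩ × 0.0380/0.9620 = 24.9 kΩ.

R_th ≤ 24.9 kΩ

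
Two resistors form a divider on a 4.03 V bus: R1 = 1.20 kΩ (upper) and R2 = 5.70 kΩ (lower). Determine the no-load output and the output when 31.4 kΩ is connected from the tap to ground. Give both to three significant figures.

Open-circuit: V = 4.03 × 5.70/(1.20 + 5.70) = 3.33 V.
With the load, R2 becomes R2‖R_L = 4.824 kΩ, so V = 4.03 × 4.824/6.024 = 3.23 V.

Unloaded: 3.33 V; loaded: 3.23 V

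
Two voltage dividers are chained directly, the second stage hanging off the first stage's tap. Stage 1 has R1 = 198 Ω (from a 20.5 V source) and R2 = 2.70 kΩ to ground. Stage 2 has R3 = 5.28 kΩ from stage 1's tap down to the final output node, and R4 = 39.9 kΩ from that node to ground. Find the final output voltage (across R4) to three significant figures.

V_out ≈ 16.8 V

Stage 2 presents R3+R4 = 45180 Ω as a load on stage 1's tap.
Stage 1's lower leg becomes R2‖(R3+R4) = 2548 Ω, so V_mid = 20.5 × 2548/2746 = 19.02 V.
Stage 2 is itself unloaded: V_out = V_mid × R4/(R3+R4) = 19.02 × 39900/45180 = 16.8 V.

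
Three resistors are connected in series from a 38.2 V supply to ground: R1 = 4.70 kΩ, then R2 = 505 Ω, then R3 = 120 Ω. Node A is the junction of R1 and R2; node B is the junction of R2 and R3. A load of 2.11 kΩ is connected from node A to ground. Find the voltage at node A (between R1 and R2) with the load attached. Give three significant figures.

Below node A the series string R2+R3 = 625.0 Ω sits in parallel with the 2110 Ω load: 482.2 Ω.
V_A = 38.2 × 482.2/(4700 + 482.2) = 3.55 V.

V ≈ 3.55 V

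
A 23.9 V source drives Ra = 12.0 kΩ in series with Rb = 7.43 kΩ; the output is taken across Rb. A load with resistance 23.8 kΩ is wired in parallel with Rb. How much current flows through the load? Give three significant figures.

Rb‖R_L = 5.662 kΩ; V_out = 23.9 × 5.662/17.66 = 7.662 V.
I_L = V_out / R_L = 7.662 / 23.8 kΩ = 0.322 mA.

I_L ≈ 0.322 mA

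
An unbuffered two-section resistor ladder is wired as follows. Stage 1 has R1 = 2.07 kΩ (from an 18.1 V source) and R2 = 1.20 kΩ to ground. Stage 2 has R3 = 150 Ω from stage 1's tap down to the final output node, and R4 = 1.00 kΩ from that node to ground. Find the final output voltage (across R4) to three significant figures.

V_out ≈ 3.48 V

Stage 2 presents R3+R4 = 1150 Ω as a load on stage 1's tap.
Stage 1's lower leg becomes R2‖(R3+R4) = 587.2 Ω, so V_mid = 18.1 × 587.2/2657 = 4.000 V.
Stage 2 is itself unloaded: V_out = V_mid × R4/(R3+R4) = 4.000 × 1000/1150 = 3.48 V.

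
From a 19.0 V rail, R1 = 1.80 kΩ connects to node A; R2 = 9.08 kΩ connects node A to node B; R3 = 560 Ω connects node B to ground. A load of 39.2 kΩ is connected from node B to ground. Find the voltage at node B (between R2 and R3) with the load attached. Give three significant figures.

V ≈ 0.918 V

At node B, R3 is in parallel with the load: R3‖R_L = 552.1 Ω.
Below node A the resistance is R2 + (R3‖R_L) = 9632 Ω, so V_A = 19.0 × 9632/11430 = 16.01 V.
Then V_B = V_A × (R3‖R_L)/(R2 + R3‖R_L) = 16.01 × 552.1/9632 = 0.918 V.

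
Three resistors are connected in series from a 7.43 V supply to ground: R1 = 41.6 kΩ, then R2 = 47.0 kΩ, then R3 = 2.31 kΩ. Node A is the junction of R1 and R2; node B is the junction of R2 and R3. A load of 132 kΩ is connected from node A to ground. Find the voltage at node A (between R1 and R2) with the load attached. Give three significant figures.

Below node A the series string R2+R3 = 49.31 kΩ sits in parallel with the 132 kΩ load: 35.90 kΩ.
V_A = 7.43 × 35.90/(41.6 + 35.90) = 3.44 V.

V ≈ 3.44 V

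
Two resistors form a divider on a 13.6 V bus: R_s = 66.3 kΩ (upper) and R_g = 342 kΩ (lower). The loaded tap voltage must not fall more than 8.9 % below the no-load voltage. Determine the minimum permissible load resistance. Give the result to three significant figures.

R_L(min) ≈ 568 kΩ

Output resistance R_th = R_s‖R_g = (66.3 × 342)/408.3 = 55.53 kΩ.
The fractional drop is R_th/(R_th + R_L); requiring this ≤ 0.0890 gives R_L ≥ R_th(1/0.0890 − 1) = 55.53 × 10.24 = 568 kΩ.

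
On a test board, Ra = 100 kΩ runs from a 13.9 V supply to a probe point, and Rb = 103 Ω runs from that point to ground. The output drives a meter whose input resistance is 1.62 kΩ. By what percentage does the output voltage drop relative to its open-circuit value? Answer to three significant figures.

The divider's output (Thévenin) resistance is Ra‖Rb = 102.9 Ω.
Fractional drop under load = R_th/(R_th + R_L) = 102.9 / (102.9 + 1620) = 0.05972.
So the output falls by 5.97 %.

5.97 %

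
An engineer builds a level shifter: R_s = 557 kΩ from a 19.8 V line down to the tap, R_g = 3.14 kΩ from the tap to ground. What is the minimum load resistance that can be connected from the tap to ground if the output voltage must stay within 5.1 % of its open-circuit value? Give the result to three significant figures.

Output resistance R_th = R_s‖R_g = (557 × 3.14)/560.1 = 3.122 kΩ.
The fractional drop is R_th/(R_th + R_L); requiring this ≤ 0.0510 gives R_L ≥ R_th(1/0.0510 − 1) = 3.122 × 18.61 = 58.1 kΩ.

R_L(min) ≈ 58.1 kΩ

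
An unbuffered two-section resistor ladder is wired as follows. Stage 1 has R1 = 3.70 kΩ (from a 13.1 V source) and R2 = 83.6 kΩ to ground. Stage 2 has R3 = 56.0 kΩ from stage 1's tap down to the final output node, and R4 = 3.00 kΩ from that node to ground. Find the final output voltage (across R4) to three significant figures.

Stage 2 presents R3+R4 = 59.00 kΩ as a load on stage 1's tap.
Stage 1's lower leg becomes R2‖(R3+R4) = 34.59 kΩ, so V_mid = 13.1 × 34.59/38.29 = 11.83 V.
Stage 2 is itself unloaded: V_out = V_mid × R4/(R3+R4) = 11.83 × 3.00/59.00 = 0.602 V.

V_out ≈ 0.602 V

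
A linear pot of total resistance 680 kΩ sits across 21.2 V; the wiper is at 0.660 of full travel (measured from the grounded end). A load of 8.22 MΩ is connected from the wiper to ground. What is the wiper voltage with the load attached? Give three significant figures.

The wiper splits the pot into (1−α)R = 231.2 kΩ above and αR = 448.8 kΩ below.
Lower section ‖ load = 425.6 kΩ.
V_wiper = 21.2 × 425.6/(231.2 + 425.6) = 13.7 V.

V ≈ 13.7 V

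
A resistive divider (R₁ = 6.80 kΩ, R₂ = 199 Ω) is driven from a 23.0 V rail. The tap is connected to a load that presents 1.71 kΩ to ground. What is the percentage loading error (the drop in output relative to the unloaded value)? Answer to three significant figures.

10.2 %

The divider's output (Thévenin) resistance is R₁‖R₂ = 193.3 Ω.
Fractional drop under load = R_th/(R_th + R_L) = 193.3 / (193.3 + 1710) = 0.1016.
So the output falls by 10.2 %.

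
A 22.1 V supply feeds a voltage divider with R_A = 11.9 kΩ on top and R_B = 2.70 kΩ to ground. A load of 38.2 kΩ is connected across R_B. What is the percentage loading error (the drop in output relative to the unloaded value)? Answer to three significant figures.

5.45 %

The divider's output (Thévenin) resistance is R_A‖R_B = 2.201 kΩ.
Fractional drop under load = R_th/(R_th + R_L) = 2.201 / (2.201 + 38.2) = 0.05447.
So the output falls by 5.45 %.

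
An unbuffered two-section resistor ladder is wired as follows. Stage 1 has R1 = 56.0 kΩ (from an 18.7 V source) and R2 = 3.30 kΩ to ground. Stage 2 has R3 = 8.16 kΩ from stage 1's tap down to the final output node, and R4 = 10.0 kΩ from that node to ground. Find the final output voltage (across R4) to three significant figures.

Stage 2 presents R3+R4 = 18.16 kΩ as a load on stage 1's tap.
Stage 1's lower leg becomes R2‖(R3+R4) = 2.793 kΩ, so V_mid = 18.7 × 2.793/58.79 = 0.8882 V.
Stage 2 is itself unloaded: V_out = V_mid × R4/(R3+R4) = 0.8882 × 10.0/18.16 = 0.489 V.

V_out ≈ 0.489 V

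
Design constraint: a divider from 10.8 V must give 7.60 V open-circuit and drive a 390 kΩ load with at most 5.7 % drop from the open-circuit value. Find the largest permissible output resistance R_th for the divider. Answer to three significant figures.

Loading drop = R_th/(R_th + R_L) ≤ 0.0570, so R_th ≤ R_L · ε/(1−ε) = 390 kΩ × 0.0570/0.9430 = 23.6 kΩ.

R_th ≤ 23.6 kΩ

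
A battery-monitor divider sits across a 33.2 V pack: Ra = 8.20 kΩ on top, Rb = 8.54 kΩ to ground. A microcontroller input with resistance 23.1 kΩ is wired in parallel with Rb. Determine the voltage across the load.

V_out ≈ 14.3 V

The load sits in parallel with Rb: Rb‖R_L = (8.54 × 23.1) / (8.54 + 23.1) = 6.235 kΩ.
V_out = 33.2 × 6.235 / (8.20 + 6.235) = 33.2 × 6.235/14.43 = 14.3 V.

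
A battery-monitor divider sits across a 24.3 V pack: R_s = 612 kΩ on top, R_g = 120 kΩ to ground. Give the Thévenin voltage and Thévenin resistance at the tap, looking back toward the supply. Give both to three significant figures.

V_th = 3.98 V, R_th = 100 kΩ

V_th is the open-circuit tap voltage: 24.3 × 120/(612 + 120) = 3.98 V.
With the supply zeroed, R_s and R_g appear in parallel from the tap: R_th = R_s‖R_g = (612 × 120)/732.0 = 100 kΩ.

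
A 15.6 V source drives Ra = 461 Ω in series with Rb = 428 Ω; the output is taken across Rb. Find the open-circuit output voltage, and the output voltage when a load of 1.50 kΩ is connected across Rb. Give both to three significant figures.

Open-circuit: V = 15.6 × 428/(461 + 428) = 7.51 V.
With the load, Rb becomes Rb‖R_L = 333.0 Ω, so V = 15.6 × 333.0/794.0 = 6.54 V.

Unloaded: 7.51 V; loaded: 6.54 V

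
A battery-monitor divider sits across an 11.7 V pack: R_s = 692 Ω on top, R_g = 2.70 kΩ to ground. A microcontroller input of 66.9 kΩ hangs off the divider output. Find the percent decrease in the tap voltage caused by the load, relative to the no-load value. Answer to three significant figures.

The divider's output (Thévenin) resistance is R_s‖R_g = 550.8 Ω.
Fractional drop under load = R_th/(R_th + R_L) = 550.8 / (550.8 + 66900) = 0.008166.
So the output falls by 0.817 %.

0.817 %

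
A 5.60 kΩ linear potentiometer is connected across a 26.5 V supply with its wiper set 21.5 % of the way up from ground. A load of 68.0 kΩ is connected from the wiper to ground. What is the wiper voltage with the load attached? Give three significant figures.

The wiper splits the pot into (1−α)R = 4.396 kΩ above and αR = 1.204 kΩ below.
Lower section ‖ load = 1.183 kΩ.
V_wiper = 26.5 × 1.183/(4.396 + 1.183) = 5.62 V.

V ≈ 5.62 V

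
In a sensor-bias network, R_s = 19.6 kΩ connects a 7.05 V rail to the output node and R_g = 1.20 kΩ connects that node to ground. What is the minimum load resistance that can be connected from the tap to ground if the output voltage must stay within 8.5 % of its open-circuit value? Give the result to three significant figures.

Output resistance R_th = R_s‖R_g = (19.6 × 1.20)/20.80 = 1.131 kΩ.
The fractional drop is R_th/(R_th + R_L); requiring this ≤ 0.0850 gives R_L ≥ R_th(1/0.0850 − 1) = 1.131 × 10.76 = 12.2 kΩ.

R_L(min) ≈ 12.2 kΩ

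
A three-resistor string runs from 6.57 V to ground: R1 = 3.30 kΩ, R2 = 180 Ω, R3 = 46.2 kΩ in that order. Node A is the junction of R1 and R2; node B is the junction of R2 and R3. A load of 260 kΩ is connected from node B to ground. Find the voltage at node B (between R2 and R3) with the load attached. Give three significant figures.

At node B, R3 is in parallel with the load: R3‖R_L = 39230 Ω.
Below node A the resistance is R2 + (R3‖R_L) = 39410 Ω, so V_A = 6.57 × 39410/42710 = 6.062 V.
Then V_B = V_A × (R3‖R_L)/(R2 + R3‖R_L) = 6.062 × 39230/39410 = 6.03 V.

V ≈ 6.03 V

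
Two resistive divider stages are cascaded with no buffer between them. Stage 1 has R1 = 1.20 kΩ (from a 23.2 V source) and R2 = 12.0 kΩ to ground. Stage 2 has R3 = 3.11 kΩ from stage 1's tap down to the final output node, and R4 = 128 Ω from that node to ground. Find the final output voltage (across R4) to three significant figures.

Stage 2 presents R3+R4 = 3238 Ω as a load on stage 1's tap.
Stage 1's lower leg becomes R2‖(R3+R4) = 2550 Ω, so V_mid = 23.2 × 2550/3750 = 15.78 V.
Stage 2 is itself unloaded: V_out = V_mid × R4/(R3+R4) = 15.78 × 128/3238 = 0.624 V.

V_out ≈ 0.624 V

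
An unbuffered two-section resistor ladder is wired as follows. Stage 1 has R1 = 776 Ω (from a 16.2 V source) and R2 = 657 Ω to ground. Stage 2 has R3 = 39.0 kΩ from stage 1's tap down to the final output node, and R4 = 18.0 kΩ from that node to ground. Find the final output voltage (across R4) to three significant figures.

Stage 2 presents R3+R4 = 57000 Ω as a load on stage 1's tap.
Stage 1's lower leg becomes R2‖(R3+R4) = 649.5 Ω, so V_mid = 16.2 × 649.5/1426 = 7.381 V.
Stage 2 is itself unloaded: V_out = V_mid × R4/(R3+R4) = 7.381 × 18000/57000 = 2.33 V.

V_out ≈ 2.33 V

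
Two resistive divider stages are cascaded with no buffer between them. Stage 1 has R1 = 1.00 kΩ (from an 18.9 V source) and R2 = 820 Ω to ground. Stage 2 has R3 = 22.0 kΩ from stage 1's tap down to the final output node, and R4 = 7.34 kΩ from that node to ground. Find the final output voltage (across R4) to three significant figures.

Stage 2 presents R3+R4 = 29340 Ω as a load on stage 1's tap.
Stage 1's lower leg becomes R2‖(R3+R4) = 797.7 Ω, so V_mid = 18.9 × 797.7/1798 = 8.387 V.
Stage 2 is itself unloaded: V_out = V_mid × R4/(R3+R4) = 8.387 × 7340/29340 = 2.10 V.

V_out ≈ 2.10 V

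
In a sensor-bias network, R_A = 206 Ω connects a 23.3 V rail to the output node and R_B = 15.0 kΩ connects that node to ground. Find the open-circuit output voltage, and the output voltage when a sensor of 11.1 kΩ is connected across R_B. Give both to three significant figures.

Open-circuit: V = 23.3 × 15000/(206 + 15000) = 23.0 V.
With the load, R_B becomes R_B‖R_L = 6379 Ω, so V = 23.3 × 6379/6585 = 22.6 V.

Unloaded: 23.0 V; loaded: 22.6 V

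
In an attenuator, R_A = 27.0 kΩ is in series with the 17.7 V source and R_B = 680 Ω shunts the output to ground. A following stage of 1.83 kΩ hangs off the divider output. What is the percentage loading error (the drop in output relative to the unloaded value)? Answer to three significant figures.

26.6 %

Unloaded V = 17.7 × 680/27680 = 0.4348 V.
Loaded: R_B‖R_L = 495.8 Ω, giving V = 17.7 × 495.8/27500 = 0.3191 V.
Drop = (0.4348 − 0.3191) / 0.4348 = 26.6 %.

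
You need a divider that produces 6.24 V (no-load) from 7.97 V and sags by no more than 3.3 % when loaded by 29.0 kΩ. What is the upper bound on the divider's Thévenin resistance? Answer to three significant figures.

R_th ≤ 990 Ω

Loading drop = R_th/(R_th + R_L) ≤ 0.0330, so R_th ≤ R_L · ε/(1−ε) = 29.0 kΩ × 0.0330/0.9670 = 990 Ω.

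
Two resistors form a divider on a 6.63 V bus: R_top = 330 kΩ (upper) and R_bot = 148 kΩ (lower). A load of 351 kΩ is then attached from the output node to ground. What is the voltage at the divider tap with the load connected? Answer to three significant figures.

V_out ≈ 1.59 V

The load sits in parallel with R_bot: R_bot‖R_L = (148 × 351) / (148 + 351) = 104.1 kΩ.
V_out = 6.63 × 104.1 / (330 + 104.1) = 6.63 × 104.1/434.1 = 1.59 V.
(Unloaded it would have been 2.05 V.)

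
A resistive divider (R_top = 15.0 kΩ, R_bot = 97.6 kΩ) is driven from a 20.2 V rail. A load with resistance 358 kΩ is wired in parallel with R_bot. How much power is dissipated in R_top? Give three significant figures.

P ≈ 0.728 mW

Total resistance from the source is R_top + (R_bot‖R_L) = 91.69 kΩ, so I = 20.2/91.69 kΩ = 0.2203 mA.
P = I²·R_top = (0.2203 mA)² × 15.0 kΩ = 0.728 mW.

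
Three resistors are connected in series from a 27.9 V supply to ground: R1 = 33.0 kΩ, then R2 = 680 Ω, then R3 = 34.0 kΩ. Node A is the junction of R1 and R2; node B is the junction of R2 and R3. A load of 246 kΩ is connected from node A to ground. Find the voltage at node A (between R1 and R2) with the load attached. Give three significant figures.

Below node A the series string R2+R3 = 34680 Ω sits in parallel with the 246000 Ω load: 30400 Ω.
V_A = 27.9 × 30400/(33000 + 30400) = 13.4 V.

V ≈ 13.4 V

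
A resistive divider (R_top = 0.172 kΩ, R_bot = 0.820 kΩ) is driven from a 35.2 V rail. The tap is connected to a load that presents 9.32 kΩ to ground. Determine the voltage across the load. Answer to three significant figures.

The load sits in parallel with R_bot: R_bot‖R_L = (820 × 9320) / (820 + 9320) = 753.7 Ω.
V_out = 35.2 × 753.7 / (172 + 753.7) = 35.2 × 753.7/925.7 = 28.7 V.

V_out ≈ 28.7 V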